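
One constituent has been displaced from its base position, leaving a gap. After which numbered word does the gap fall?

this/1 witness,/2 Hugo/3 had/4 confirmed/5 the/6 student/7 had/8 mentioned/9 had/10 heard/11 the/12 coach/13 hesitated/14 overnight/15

The displaced element is "this witness" (word 2).
It is linked across 2 clause boundaries (Ø → Ø).
It functions as the subject of "heard", so the gap sits immediately after word 9 ("mentioned").
Base order: Hugo had confirmed the student had mentioned that this witness had heard the coach hesitated overnight.

9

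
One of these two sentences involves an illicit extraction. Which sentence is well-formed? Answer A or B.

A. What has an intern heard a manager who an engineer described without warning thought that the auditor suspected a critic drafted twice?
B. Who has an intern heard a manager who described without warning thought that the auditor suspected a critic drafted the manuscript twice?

A

In B, the wh-phrase is extracted from inside a complex-NP island (relative clause) (introduced by "who"), which blocks movement.
In A, the extraction path crosses only that-complement boundaries, which are transparent.
So A is grammatical.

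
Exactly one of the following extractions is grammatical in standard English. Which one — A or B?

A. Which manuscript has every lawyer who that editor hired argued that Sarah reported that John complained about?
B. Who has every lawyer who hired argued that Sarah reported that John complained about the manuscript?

In B, the wh-phrase is extracted from inside a complex-NP island (relative clause) (introduced by "who"), which blocks movement.
In A, the extraction path crosses only that-complement boundaries, which are transparent.
So A is grammatical.

A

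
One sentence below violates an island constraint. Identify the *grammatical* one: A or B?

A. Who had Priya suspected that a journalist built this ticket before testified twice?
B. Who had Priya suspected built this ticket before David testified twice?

In A, the wh-phrase is extracted from inside an adjunct island (introduced by "before"), which blocks movement.
In B, the extraction path crosses only that-complement boundaries, which are transparent.
So B is grammatical.

B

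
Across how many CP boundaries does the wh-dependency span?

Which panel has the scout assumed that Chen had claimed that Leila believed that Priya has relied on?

3

"which panel" is extracted from the PP object of "relied".
Boundaries crossed, outermost first: [that], [that], [that] — 3 in total.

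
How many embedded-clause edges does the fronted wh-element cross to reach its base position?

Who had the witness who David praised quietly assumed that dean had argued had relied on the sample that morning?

2

"who" is extracted from the subject of "relied".
Boundaries crossed, outermost first: [Ø], [Ø] — 2 in total.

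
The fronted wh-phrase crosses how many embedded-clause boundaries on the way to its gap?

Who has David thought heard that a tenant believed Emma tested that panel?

"who" is extracted from the subject of "heard".
Boundaries crossed, outermost first: [Ø] — 1 in total.

1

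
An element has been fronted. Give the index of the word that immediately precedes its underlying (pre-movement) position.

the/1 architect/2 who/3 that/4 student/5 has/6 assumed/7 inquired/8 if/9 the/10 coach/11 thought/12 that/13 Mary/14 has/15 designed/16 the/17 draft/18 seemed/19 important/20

7

The displaced element is "the architect" (word 2).
It is linked across 1 clause boundary (Ø).
It functions as the subject of "inquired", so the gap sits immediately after word 7 ("assumed").
Base order: That student has assumed that the architect inquired if the coach thought that Mary has designed the draft.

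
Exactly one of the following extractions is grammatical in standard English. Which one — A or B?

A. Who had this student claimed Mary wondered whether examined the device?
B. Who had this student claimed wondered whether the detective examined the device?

B

In A, the wh-phrase is extracted from inside a wh-island (introduced by "whether"), which blocks movement.
In B, the extraction path crosses only that-complement boundaries, which are transparent.
So B is grammatical.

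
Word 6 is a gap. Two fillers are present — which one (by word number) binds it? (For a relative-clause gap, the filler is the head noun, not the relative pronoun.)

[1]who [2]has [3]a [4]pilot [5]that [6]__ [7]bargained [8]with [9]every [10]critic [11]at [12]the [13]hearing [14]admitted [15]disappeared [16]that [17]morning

The marked gap is inside the relative clause, the subject of "bargained".
Its filler is the head noun "pilot" (via "that"), at word 4.
(The other dependency links word 1 to a gap after word 14.)

4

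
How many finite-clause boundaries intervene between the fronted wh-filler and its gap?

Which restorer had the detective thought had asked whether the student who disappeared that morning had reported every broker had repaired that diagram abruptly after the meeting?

"which restorer" is extracted from the subject of "asked".
Boundaries crossed, outermost first: [Ø] — 1 in total.

1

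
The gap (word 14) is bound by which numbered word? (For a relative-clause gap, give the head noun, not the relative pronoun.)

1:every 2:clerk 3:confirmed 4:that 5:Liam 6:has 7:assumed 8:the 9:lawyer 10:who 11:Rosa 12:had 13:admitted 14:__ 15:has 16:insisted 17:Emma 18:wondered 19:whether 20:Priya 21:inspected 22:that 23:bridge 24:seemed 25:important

The gap at 14 is the subject of "insisted", inside a relative clause.
The relative pronoun is "who" (word 10); it is bound by the head noun immediately before it.
Its filler is the head noun "lawyer", at word 9.

9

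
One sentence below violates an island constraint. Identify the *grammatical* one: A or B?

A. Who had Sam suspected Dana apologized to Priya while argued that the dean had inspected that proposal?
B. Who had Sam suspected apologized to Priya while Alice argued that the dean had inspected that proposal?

B

In A, the wh-phrase is extracted from inside an adjunct island (introduced by "while"), which blocks movement.
In B, the extraction path crosses only that-complement boundaries, which are transparent.
So B is grammatical.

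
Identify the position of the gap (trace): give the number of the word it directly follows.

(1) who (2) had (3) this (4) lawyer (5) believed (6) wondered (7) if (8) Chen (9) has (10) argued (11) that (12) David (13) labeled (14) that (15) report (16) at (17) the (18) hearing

The displaced element is "who" (word 1).
It is linked across 1 clause boundary (Ø).
It functions as the subject of "wondered", so the gap sits immediately after word 5 ("believed").
Base order: This lawyer had believed that who wondered if Chen has argued that David labeled that report at the hearing.

5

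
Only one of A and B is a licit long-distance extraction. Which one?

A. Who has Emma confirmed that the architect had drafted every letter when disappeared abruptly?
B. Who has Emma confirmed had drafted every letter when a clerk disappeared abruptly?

B

In A, the wh-phrase is extracted from inside an adjunct island (introduced by "when"), which blocks movement.
In B, the extraction path crosses only that-complement boundaries, which are transparent.
So B is grammatical.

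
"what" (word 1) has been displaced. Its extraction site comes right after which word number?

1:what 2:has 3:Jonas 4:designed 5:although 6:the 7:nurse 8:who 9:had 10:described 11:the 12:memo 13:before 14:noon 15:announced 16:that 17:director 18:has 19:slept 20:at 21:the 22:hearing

4

The displaced element is "what" (word 1).
It functions as the direct object of "designed", so the gap sits immediately after word 4 ("designed").
Base order: Jonas has designed what although the nurse who had described the memo before noon announced that director has slept at the hearing.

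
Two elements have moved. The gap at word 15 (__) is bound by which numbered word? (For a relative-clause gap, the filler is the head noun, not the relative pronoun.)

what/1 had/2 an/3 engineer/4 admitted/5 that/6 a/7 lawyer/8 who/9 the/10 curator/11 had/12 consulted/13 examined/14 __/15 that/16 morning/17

The marked gap is the direct object of "examined".
Its filler is the fronted wh-phrase "what", at word 1.
(The other dependency links word 8 to a gap after word 13.)

1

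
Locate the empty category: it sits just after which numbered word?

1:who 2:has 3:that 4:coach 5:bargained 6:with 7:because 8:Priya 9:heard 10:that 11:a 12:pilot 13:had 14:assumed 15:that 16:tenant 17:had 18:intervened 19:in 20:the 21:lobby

The displaced element is "who" (word 1).
It functions as the object of the preposition "with" of "bargained", so the gap sits immediately after word 6 ("with").
Base order: That coach has bargained with who because Priya heard that a pilot had assumed that tenant had intervened in the lobby.

6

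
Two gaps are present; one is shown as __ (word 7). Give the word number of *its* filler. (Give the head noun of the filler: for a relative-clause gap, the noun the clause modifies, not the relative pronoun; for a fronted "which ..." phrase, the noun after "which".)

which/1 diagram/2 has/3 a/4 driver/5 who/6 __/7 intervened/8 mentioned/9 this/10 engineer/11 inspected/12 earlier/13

5

The marked gap is inside the relative clause, the subject of "intervened".
Its filler is the head noun "driver" (via "who"), at word 5.
(The other dependency links word 2 to a gap after word 12.)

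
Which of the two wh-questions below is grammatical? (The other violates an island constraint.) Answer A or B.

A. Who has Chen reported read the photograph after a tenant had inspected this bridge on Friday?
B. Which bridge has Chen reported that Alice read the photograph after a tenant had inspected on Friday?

In B, the wh-phrase is extracted from inside an adjunct island (introduced by "after"), which blocks movement.
In A, the extraction path crosses only that-complement boundaries, which are transparent.
So A is grammatical.

A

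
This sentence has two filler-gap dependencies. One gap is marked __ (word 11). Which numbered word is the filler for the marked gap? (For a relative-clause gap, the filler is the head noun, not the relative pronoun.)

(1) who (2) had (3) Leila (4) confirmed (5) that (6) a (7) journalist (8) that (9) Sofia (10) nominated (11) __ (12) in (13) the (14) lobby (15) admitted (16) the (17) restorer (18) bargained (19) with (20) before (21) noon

7

The marked gap is inside the relative clause, the direct object of "nominated".
Its filler is the head noun "journalist" (via "that"), at word 7.
(The other dependency links word 1 to a gap after word 19.)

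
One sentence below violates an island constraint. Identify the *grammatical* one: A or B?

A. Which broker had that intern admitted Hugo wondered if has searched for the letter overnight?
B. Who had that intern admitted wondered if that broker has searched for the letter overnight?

In A, the wh-phrase is extracted from inside a wh-island (introduced by "if"), which blocks movement.
In B, the extraction path crosses only that-complement boundaries, which are transparent.
So B is grammatical.

B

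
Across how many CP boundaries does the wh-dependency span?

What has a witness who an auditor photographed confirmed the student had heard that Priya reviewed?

2

"what" is extracted from the object of "reviewed".
Boundaries crossed, outermost first: [Ø], [that] — 2 in total.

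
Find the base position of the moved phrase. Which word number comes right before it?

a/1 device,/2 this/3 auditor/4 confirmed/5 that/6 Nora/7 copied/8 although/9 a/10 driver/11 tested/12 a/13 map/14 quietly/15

8

The displaced element is "a device" (word 2).
It is linked across 1 clause boundary (that).
It functions as the direct object of "copied", so the gap sits immediately after word 8 ("copied").
Base order: This auditor confirmed that Nora copied a device although a driver tested a map quietly.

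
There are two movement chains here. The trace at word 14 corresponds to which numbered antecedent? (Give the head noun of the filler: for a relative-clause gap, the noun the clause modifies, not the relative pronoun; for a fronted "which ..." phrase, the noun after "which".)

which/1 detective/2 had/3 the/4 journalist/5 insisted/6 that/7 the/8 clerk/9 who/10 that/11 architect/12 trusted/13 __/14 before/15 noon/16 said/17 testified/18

The marked gap is inside the relative clause, the direct object of "trusted".
Its filler is the head noun "clerk" (via "who"), at word 9.
(The other dependency links word 2 to a gap after word 17.)

9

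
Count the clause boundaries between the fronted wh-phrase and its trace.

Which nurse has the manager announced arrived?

1

"which nurse" is extracted from the subject of "arrived".
Boundaries crossed, outermost first: [Ø] — 1 in total.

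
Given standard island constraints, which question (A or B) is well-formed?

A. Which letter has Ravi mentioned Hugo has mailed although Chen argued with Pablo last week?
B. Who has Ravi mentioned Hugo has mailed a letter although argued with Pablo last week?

In B, the wh-phrase is extracted from inside an adjunct island (introduced by "although"), which blocks movement.
In A, the extraction path crosses only that-complement boundaries, which are transparent.
So A is grammatical.

A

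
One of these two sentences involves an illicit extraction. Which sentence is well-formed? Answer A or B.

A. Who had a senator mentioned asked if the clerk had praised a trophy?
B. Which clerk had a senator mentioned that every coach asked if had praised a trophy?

A

In B, the wh-phrase is extracted from inside a wh-island (introduced by "if"), which blocks movement.
In A, the extraction path crosses only that-complement boundaries, which are transparent.
So A is grammatical.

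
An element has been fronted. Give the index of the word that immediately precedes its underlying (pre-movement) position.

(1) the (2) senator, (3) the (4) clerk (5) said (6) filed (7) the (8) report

5

The displaced element is "the senator" (word 2).
It is linked across 1 clause boundary (Ø).
It functions as the subject of "filed", so the gap sits immediately after word 5 ("said").
Base order: The clerk said that the senator filed the report.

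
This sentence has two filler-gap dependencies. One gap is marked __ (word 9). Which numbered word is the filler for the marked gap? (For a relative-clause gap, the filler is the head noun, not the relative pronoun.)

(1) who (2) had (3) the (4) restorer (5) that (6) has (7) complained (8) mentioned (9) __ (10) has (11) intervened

The marked gap is the subject of "intervened".
Its filler is the fronted wh-phrase "who", at word 1.
(The other dependency links word 4 to a gap after word 5.)

1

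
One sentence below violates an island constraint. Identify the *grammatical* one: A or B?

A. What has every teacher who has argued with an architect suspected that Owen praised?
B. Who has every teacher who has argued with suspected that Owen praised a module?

A

In B, the wh-phrase is extracted from inside a complex-NP island (relative clause) (introduced by "who"), which blocks movement.
In A, the extraction path crosses only that-complement boundaries, which are transparent.
So A is grammatical.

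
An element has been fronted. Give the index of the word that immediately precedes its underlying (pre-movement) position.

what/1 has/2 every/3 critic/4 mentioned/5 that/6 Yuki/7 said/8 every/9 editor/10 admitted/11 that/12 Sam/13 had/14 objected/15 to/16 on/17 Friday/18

16

The displaced element is "what" (word 1).
It is linked across 3 clause boundaries (that → Ø → that).
It functions as the object of the preposition "to" of "objected", so the gap sits immediately after word 16 ("to").
Base order: Every critic has mentioned that Yuki said every editor admitted that Sam had objected to what on Friday.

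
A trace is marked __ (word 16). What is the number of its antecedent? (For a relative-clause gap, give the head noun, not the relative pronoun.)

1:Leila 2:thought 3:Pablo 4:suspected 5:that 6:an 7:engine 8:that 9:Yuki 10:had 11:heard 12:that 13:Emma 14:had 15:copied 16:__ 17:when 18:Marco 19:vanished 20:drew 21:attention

7

The gap at 16 is the object of "copied", inside a relative clause.
The relative pronoun is "that" (word 8); it is bound by the head noun immediately before it.
Its filler is the head noun "engine", at word 7.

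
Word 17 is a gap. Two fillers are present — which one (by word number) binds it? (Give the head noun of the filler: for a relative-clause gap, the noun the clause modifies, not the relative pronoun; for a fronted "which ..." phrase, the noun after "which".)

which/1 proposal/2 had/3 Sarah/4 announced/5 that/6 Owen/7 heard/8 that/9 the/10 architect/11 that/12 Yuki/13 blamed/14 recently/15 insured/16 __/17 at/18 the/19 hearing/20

The marked gap is the direct object of "insured".
Its filler is the fronted wh-phrase "which proposal", at word 2.
(The other dependency links word 11 to a gap after word 14.)

2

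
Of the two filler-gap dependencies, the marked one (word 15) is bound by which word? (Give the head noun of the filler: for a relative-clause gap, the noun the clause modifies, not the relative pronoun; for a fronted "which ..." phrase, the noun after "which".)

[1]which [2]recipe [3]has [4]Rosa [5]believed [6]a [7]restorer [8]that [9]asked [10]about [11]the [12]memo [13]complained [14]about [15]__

The marked gap is the object of the preposition "about" of "complained".
Its filler is the fronted wh-phrase "which recipe", at word 2.
(The other dependency links word 7 to a gap after word 8.)

2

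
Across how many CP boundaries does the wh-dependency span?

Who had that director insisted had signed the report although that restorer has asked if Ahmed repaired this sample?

1

"who" is extracted from the subject of "signed".
Boundaries crossed, outermost first: [Ø] — 1 in total.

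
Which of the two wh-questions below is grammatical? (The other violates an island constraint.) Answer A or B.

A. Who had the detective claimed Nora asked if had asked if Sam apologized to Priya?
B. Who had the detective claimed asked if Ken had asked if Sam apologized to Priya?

B

In A, the wh-phrase is extracted from inside a wh-island (introduced by "if"), which blocks movement.
In B, the extraction path crosses only that-complement boundaries, which are transparent.
So B is grammatical.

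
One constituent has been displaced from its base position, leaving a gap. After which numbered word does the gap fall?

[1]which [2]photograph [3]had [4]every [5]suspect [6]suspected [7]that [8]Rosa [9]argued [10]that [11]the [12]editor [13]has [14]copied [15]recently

The displaced element is "which photograph" (word 2).
It is linked across 2 clause boundaries (that → that).
It functions as the direct object of "copied", so the gap sits immediately after word 14 ("copied").
Base order: Every suspect had suspected that Rosa argued that the editor has copied which photograph recently.

14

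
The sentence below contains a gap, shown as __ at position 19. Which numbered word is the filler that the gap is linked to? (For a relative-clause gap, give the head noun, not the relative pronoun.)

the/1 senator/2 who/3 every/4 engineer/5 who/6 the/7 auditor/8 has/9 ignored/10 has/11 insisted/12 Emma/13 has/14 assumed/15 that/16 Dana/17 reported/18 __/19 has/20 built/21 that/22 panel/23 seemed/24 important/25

The gap at 19 is the subject of "built", inside a relative clause.
The relative pronoun is "who" (word 3); it is bound by the head noun immediately before it.
Its filler is the head noun "senator", at word 2.

2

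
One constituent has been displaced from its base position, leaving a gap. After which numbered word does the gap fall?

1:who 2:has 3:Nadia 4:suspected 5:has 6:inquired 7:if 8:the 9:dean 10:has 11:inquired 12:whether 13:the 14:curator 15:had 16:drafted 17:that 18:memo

4

The displaced element is "who" (word 1).
It is linked across 1 clause boundary (Ø).
It functions as the subject of "inquired", so the gap sits immediately after word 4 ("suspected").
Base order: Nadia has suspected that who has inquired if the dean has inquired whether the curator had drafted that memo.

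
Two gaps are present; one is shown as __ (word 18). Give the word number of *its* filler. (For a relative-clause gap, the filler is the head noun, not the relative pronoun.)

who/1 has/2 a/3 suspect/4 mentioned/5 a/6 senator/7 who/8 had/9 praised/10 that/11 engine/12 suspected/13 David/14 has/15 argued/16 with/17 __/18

The marked gap is the object of the preposition "with" of "argued".
Its filler is the fronted wh-phrase "who", at word 1.
(The other dependency links word 7 to a gap after word 8.)

1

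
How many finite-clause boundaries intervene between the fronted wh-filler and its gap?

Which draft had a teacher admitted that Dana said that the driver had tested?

2

"which draft" is extracted from the object of "tested".
Boundaries crossed, outermost first: [that], [that] — 2 in total.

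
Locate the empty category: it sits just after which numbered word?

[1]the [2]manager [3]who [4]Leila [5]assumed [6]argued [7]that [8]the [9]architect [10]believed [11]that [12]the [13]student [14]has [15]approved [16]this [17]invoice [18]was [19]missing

The displaced element is "the manager" (word 2).
It is linked across 1 clause boundary (Ø).
It functions as the subject of "argued", so the gap sits immediately after word 5 ("assumed").
Base order: Leila assumed the manager argued that the architect believed that the student has approved this invoice.

5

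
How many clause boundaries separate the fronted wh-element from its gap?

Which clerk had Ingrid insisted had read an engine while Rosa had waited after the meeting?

"which clerk" is extracted from the subject of "read".
Boundaries crossed, outermost first: [Ø] — 1 in total.

1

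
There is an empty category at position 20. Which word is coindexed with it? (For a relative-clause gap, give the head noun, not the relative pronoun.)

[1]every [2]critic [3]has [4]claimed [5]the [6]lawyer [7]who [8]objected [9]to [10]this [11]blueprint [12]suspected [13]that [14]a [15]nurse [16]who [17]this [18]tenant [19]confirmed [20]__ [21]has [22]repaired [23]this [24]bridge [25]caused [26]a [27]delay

15

The gap at 20 is the subject of "repaired", inside a relative clause.
The relative pronoun is "who" (word 16); it is bound by the head noun immediately before it.
Its filler is the head noun "nurse", at word 15.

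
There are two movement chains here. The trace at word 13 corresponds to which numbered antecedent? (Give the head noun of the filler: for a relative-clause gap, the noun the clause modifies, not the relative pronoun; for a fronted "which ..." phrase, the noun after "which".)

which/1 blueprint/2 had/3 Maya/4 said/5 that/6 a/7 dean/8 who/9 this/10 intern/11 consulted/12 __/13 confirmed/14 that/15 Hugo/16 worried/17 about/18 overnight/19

8

The marked gap is inside the relative clause, the direct object of "consulted".
Its filler is the head noun "dean" (via "who"), at word 8.
(The other dependency links word 2 to a gap after word 18.)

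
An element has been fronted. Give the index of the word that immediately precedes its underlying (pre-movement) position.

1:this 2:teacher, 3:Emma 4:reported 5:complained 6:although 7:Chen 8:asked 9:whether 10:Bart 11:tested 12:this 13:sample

4

The displaced element is "this teacher" (word 2).
It is linked across 1 clause boundary (Ø).
It functions as the subject of "complained", so the gap sits immediately after word 4 ("reported").
Base order: Emma reported that this teacher complained although Chen asked whether Bart tested this sample.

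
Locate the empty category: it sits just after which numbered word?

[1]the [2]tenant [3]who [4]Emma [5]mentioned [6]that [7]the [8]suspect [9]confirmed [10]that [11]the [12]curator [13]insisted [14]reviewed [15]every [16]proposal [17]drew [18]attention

The displaced element is "the tenant" (word 2).
It is linked across 3 clause boundaries (that → that → Ø).
It functions as the subject of "reviewed", so the gap sits immediately after word 13 ("insisted").
Base order: Emma mentioned that the suspect confirmed that the curator insisted that the tenant reviewed every proposal.

13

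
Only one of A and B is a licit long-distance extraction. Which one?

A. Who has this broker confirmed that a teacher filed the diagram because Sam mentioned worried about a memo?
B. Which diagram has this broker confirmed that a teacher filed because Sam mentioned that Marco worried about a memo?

In A, the wh-phrase is extracted from inside an adjunct island (introduced by "because"), which blocks movement.
In B, the extraction path crosses only that-complement boundaries, which are transparent.
So B is grammatical.

B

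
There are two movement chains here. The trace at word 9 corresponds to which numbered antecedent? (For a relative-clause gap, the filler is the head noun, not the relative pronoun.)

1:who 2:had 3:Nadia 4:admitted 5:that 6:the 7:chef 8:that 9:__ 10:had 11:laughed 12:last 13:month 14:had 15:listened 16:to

7

The marked gap is inside the relative clause, the subject of "laughed".
Its filler is the head noun "chef" (via "that"), at word 7.
(The other dependency links word 1 to a gap after word 16.)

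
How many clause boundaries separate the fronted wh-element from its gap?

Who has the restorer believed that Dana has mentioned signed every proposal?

2

"who" is extracted from the subject of "signed".
Boundaries crossed, outermost first: [that], [Ø] — 2 in total.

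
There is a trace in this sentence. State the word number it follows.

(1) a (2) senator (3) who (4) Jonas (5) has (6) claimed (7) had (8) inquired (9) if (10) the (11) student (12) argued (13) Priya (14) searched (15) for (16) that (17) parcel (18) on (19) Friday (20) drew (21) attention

6

The displaced element is "a senator" (word 2).
It is linked across 1 clause boundary (Ø).
It functions as the subject of "inquired", so the gap sits immediately after word 6 ("claimed").
Base order: Jonas has claimed that a senator had inquired if the student argued Priya searched for that parcel on Friday.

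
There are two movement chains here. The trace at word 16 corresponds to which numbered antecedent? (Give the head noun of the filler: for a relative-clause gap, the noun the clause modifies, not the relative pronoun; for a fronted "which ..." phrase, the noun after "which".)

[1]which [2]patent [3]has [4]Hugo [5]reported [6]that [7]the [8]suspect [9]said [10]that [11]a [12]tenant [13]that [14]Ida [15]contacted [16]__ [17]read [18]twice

The marked gap is inside the relative clause, the direct object of "contacted".
Its filler is the head noun "tenant" (via "that"), at word 12.
(The other dependency links word 2 to a gap after word 17.)

12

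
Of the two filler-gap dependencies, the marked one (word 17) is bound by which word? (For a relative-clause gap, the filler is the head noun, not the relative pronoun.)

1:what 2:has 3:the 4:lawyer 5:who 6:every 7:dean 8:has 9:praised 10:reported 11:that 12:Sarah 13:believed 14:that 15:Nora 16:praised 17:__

The marked gap is the direct object of "praised".
Its filler is the fronted wh-phrase "what", at word 1.
(The other dependency links word 4 to a gap after word 9.)

1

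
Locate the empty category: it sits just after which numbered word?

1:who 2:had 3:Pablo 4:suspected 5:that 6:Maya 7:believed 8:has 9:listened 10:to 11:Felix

7

The displaced element is "who" (word 1).
It is linked across 2 clause boundaries (that → Ø).
It functions as the subject of "listened", so the gap sits immediately after word 7 ("believed").
Base order: Pablo had suspected that Maya believed that who has listened to Felix.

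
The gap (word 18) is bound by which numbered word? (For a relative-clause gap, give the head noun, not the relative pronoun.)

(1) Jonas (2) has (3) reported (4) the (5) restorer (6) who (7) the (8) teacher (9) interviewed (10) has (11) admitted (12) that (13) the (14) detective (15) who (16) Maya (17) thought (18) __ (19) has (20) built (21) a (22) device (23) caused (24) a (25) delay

14

The gap at 18 is the subject of "built", inside a relative clause.
The relative pronoun is "who" (word 15); it is bound by the head noun immediately before it.
Its filler is the head noun "detective", at word 14.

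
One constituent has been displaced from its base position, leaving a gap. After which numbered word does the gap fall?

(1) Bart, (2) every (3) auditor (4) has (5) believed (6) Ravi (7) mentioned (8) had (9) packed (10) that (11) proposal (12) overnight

The displaced element is "Bart" (word 1).
It is linked across 2 clause boundaries (Ø → Ø).
It functions as the subject of "packed", so the gap sits immediately after word 7 ("mentioned").
Base order: Every auditor has believed Ravi mentioned that Bart had packed that proposal overnight.

7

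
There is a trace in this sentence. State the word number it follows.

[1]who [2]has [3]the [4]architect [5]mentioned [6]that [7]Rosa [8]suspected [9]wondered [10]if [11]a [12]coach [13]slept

The displaced element is "who" (word 1).
It is linked across 2 clause boundaries (that → Ø).
It functions as the subject of "wondered", so the gap sits immediately after word 8 ("suspected").
Base order: The architect has mentioned that Rosa suspected that who wondered if a coach slept.

8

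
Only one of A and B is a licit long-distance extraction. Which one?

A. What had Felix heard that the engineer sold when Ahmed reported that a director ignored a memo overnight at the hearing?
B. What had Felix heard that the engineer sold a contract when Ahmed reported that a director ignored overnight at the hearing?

A

In B, the wh-phrase is extracted from inside an adjunct island (introduced by "when"), which blocks movement.
In A, the extraction path crosses only that-complement boundaries, which are transparent.
So A is grammatical.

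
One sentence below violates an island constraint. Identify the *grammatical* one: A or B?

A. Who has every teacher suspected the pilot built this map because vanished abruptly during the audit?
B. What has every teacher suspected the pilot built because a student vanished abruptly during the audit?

B

In A, the wh-phrase is extracted from inside an adjunct island (introduced by "because"), which blocks movement.
In B, the extraction path crosses only that-complement boundaries, which are transparent.
So B is grammatical.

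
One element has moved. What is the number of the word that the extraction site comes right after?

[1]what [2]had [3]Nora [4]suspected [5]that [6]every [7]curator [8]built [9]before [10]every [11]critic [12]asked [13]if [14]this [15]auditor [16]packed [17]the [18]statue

8

The displaced element is "what" (word 1).
It is linked across 1 clause boundary (that).
It functions as the direct object of "built", so the gap sits immediately after word 8 ("built").
Base order: Nora had suspected that every curator built what before every critic asked if this auditor packed the statue.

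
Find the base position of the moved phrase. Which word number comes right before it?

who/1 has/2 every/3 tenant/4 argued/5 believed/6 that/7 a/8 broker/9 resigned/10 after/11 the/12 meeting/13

5

The displaced element is "who" (word 1).
It is linked across 1 clause boundary (Ø).
It functions as the subject of "believed", so the gap sits immediately after word 5 ("argued").
Base order: Every tenant has argued that who believed that a broker resigned after the meeting.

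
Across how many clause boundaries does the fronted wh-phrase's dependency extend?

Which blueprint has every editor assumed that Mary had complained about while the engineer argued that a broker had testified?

"which blueprint" is extracted from the PP object of "complained".
Boundaries crossed, outermost first: [that] — 1 in total.

1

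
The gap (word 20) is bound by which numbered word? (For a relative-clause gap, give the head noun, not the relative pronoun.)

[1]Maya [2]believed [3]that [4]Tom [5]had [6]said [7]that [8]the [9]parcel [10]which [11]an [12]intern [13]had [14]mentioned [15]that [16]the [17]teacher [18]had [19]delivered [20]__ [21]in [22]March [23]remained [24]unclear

9

The gap at 20 is the object of "delivered", inside a relative clause.
The relative pronoun is "which" (word 10); it is bound by the head noun immediately before it.
Its filler is the head noun "parcel", at word 9.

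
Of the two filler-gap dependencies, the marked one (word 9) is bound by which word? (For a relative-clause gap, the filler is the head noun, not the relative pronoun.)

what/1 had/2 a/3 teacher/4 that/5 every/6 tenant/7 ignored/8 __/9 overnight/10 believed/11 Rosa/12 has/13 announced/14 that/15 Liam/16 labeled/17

The marked gap is inside the relative clause, the direct object of "ignored".
Its filler is the head noun "teacher" (via "that"), at word 4.
(The other dependency links word 1 to a gap after word 17.)

4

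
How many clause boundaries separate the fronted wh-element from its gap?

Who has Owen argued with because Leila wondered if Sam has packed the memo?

"who" originates inside the matrix clause — no clause boundary is crossed.

0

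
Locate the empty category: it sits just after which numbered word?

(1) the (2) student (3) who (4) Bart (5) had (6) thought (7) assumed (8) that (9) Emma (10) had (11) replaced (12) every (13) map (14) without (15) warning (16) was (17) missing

6

The displaced element is "the student" (word 2).
It is linked across 1 clause boundary (Ø).
It functions as the subject of "assumed", so the gap sits immediately after word 6 ("thought").
Base order: Bart had thought that the student assumed that Emma had replaced every map without warning.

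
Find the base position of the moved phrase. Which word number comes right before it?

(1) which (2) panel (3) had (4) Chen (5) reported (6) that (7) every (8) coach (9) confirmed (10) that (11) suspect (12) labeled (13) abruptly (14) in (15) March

12

The displaced element is "which panel" (word 2).
It is linked across 2 clause boundaries (that → Ø).
It functions as the direct object of "labeled", so the gap sits immediately after word 12 ("labeled").
Base order: Chen had reported that every coach confirmed that suspect labeled which panel abruptly in March.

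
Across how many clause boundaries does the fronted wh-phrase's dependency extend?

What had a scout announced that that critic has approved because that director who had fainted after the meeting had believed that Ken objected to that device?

1

"what" is extracted from the object of "approved".
Boundaries crossed, outermost first: [that] — 1 in total.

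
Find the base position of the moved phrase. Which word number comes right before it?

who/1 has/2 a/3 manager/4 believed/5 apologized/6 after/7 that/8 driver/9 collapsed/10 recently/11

The displaced element is "who" (word 1).
It is linked across 1 clause boundary (Ø).
It functions as the subject of "apologized", so the gap sits immediately after word 5 ("believed").
Base order: A manager has believed that who apologized after that driver collapsed recently.

5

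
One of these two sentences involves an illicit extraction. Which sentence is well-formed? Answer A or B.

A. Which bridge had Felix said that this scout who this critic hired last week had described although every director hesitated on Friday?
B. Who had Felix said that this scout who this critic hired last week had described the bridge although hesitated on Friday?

A

In B, the wh-phrase is extracted from inside an adjunct island (introduced by "although"), which blocks movement.
In A, the extraction path crosses only that-complement boundaries, which are transparent.
So A is grammatical.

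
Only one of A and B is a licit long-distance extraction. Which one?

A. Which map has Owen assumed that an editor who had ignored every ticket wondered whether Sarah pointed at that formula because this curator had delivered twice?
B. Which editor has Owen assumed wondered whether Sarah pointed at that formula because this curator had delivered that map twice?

B

In A, the wh-phrase is extracted from inside a wh-island (introduced by "whether"), which blocks movement.
In B, the extraction path crosses only that-complement boundaries, which are transparent.
So B is grammatical.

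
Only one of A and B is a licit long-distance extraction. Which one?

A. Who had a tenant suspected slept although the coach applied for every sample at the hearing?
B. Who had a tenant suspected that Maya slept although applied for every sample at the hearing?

A

In B, the wh-phrase is extracted from inside an adjunct island (introduced by "although"), which blocks movement.
In A, the extraction path crosses only that-complement boundaries, which are transparent.
So A is grammatical.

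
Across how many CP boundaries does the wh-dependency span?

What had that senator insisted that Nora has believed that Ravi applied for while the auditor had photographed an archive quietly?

"what" is extracted from the PP object of "applied".
Boundaries crossed, outermost first: [that], [that] — 2 in total.

2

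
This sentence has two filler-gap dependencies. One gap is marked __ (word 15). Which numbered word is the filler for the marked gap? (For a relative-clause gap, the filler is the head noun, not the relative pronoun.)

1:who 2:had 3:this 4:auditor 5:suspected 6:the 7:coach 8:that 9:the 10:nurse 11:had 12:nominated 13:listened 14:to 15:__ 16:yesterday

The marked gap is the object of the preposition "to" of "listened".
Its filler is the fronted wh-phrase "who", at word 1.
(The other dependency links word 7 to a gap after word 12.)

1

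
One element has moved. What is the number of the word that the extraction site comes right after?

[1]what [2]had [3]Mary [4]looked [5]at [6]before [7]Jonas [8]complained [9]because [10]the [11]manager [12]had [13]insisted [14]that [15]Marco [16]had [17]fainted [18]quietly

5

The displaced element is "what" (word 1).
It functions as the object of the preposition "at" of "looked", so the gap sits immediately after word 5 ("at").
Base order: Mary had looked at what before Jonas complained because the manager had insisted that Marco had fainted quietly.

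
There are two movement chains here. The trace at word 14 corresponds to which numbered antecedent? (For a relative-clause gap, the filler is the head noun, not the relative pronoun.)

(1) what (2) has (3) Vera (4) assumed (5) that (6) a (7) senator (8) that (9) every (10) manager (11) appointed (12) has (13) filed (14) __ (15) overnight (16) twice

1

The marked gap is the direct object of "filed".
Its filler is the fronted wh-phrase "what", at word 1.
(The other dependency links word 7 to a gap after word 11.)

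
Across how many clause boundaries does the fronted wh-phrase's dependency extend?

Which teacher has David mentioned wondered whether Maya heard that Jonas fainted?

1

"which teacher" is extracted from the subject of "wondered".
Boundaries crossed, outermost first: [Ø] — 1 in total.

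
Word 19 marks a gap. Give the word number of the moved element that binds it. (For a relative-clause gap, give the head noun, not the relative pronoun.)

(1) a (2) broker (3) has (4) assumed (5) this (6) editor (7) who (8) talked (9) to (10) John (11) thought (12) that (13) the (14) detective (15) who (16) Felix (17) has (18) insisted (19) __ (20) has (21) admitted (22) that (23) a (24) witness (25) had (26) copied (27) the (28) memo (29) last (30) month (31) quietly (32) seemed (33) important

The gap at 19 is the subject of "admitted", inside a relative clause.
The relative pronoun is "who" (word 15); it is bound by the head noun immediately before it.
Its filler is the head noun "detective", at word 14.

14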